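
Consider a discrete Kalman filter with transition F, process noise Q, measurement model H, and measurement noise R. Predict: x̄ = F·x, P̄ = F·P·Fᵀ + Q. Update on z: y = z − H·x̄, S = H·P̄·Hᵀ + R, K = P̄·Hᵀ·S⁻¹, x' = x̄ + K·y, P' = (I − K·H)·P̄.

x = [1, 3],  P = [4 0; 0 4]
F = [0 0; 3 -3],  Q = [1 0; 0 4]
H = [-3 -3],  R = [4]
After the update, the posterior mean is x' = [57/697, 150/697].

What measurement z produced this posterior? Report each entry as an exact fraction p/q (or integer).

x̄ = F·x = [0, -6]
P̄ = F·P·Fᵀ + Q = [1 0; 0 76]
S = H·P̄·Hᵀ + R = [697]
K = P̄·Hᵀ·S⁻¹ = [-3/697; -228/697]
x' − x̄ = [57/697, 4332/697] = K·y
y = (KᵀK)⁻¹·Kᵀ·(x' − x̄) = [-19]
z = y + H·x̄ = [-19] + [18] = [-1]

z = [-1]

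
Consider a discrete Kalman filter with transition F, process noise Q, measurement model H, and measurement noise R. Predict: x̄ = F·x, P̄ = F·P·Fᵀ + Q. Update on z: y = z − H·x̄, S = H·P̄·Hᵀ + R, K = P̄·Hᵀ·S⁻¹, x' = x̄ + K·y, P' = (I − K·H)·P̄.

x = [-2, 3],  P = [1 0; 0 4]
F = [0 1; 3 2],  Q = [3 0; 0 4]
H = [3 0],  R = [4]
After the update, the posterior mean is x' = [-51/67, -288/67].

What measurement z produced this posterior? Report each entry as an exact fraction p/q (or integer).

x̄ = F·x = [3, 0]
P̄ = F·P·Fᵀ + Q = [7 8; 8 29]
S = H·P̄·Hᵀ + R = [67]
K = P̄·Hᵀ·S⁻¹ = [21/67; 24/67]
x' − x̄ = [-252/67, -288/67] = K·y
y = (KᵀK)⁻¹·Kᵀ·(x' − x̄) = [-12]
z = y + H·x̄ = [-12] + [9] = [-3]

z = [-3]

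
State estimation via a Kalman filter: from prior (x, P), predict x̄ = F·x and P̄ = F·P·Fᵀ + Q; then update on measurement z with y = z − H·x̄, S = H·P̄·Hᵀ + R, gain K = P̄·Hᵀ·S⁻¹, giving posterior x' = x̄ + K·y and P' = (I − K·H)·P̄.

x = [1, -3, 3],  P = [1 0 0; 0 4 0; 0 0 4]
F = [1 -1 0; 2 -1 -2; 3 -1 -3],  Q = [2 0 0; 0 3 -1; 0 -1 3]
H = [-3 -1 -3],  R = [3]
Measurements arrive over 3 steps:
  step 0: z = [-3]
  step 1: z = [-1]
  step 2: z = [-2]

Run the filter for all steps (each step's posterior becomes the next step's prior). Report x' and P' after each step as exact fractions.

step 0: x̄ = F·x = [4, -1, -3]
step 0: P̄ = F·P·Fᵀ + Q = [7 6 7; 6 27 33; 7 33 52]
step 0: y = z − H·x̄ = [-1]
step 0: S = H·P̄·Hᵀ + R = [921]
step 0: K = P̄·Hᵀ·S⁻¹ = [-16/307; -48/307; -70/307]
step 0: x' = x̄ + K·y = [1244/307, -259/307, -851/307]
step 0: P' = (I − K·H)·P̄ = [1381/307 -462/307 -1211/307; -462/307 1377/307 51/307; -1211/307 51/307 1264/307]
step 1: x̄ = F·x = [1503/307, 4449/307, 6544/307]
step 1: P̄ = F·P·Fᵀ + Q = [4296/307 8049/307 11154/307; 8049/307 24618/307 34037/307; 11154/307 34037/307 50979/307]
step 1: y = z − H·x̄ = [28283/307]
step 1: S = H·P̄·Hᵀ + R = [976302/307]
step 1: K = P̄·Hᵀ·S⁻¹ = [-18133/325434; -8382/54239; -110218/488151]
step 1: x' = x̄ + K·y = [-77291/325434, 13815/54239, 251350/488151]
step 1: P' = (I − K·H)·P̄ = [446957/108478 -63201/54239 -598168/162717; -63201/54239 230010/54239 -5087/54239; -598168/162717 -5087/54239 1919983/488151]
step 2: x̄ = F·x = [-160181/325434, -1156/657, -817463/325434]
step 2: P̄ = F·P·Fᵀ + Q = [1376737/108478 5068/219 3472313/108478; 5068/219 48059/657 22126/219; 3472313/108478 22126/219 16523417/108478]
step 2: y = z − H·x̄ = [-6234608/488151]
step 2: S = H·P̄·Hᵀ + R = [1407078436/488151]
step 2: K = P̄·Hᵀ·S⁻¹ = [-76758747/1407078436; -217554115/1407078436; -319261209/1407078436]
step 2: x' = x̄ + K·y = [143889751/703539218, 75700808/351769609, 271551885/703539218]
step 2: P' = (I − K·H)·P̄ = [5787944735/1407078436 -1647069063/1407078436 -5162162967/1407078436; -1647069063/1407078436 5969330157/1407078436 -125153541/1407078436; -5162162967/1407078436 -125153541/1407078436 5523142023/1407078436]

step 0: x' = [1244/307, -259/307, -851/307], P' = [1381/307 -462/307 -1211/307; -462/307 1377/307 51/307; -1211/307 51/307 1264/307]
step 1: x' = [-77291/325434, 13815/54239, 251350/488151], P' = [446957/108478 -63201/54239 -598168/162717; -63201/54239 230010/54239 -5087/54239; -598168/162717 -5087/54239 1919983/488151]
step 2: x' = [143889751/703539218, 75700808/351769609, 271551885/703539218], P' = [5787944735/1407078436 -1647069063/1407078436 -5162162967/1407078436; -1647069063/1407078436 5969330157/1407078436 -125153541/1407078436; -5162162967/1407078436 -125153541/1407078436 5523142023/1407078436]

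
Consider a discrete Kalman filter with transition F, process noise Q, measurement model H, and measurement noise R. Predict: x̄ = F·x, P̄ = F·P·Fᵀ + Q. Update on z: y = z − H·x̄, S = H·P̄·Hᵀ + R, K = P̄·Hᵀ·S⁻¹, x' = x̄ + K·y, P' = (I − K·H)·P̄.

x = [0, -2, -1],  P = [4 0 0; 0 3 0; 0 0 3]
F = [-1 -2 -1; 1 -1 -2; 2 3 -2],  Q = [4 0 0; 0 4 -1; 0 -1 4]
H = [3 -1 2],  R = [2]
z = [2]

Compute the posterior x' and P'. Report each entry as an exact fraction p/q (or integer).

x̄ = F·x = [5, 4, -4]
P̄ = F·P·Fᵀ + Q = [23 8 -20; 8 23 10; -20 10 59]
y = z − H·x̄ = [-1]
S = H·P̄·Hᵀ + R = [140]
K = P̄·Hᵀ·S⁻¹ = [3/20; 3/20; 12/35]
x' = x̄ + K·y = [97/20, 77/20, -152/35]
P' = (I − K·H)·P̄ = [397/20 97/20 -136/5; 97/20 397/20 14/5; -136/5 14/5 1489/35]

x' = [97/20, 77/20, -152/35]
P' = [397/20 97/20 -136/5; 97/20 397/20 14/5; -136/5 14/5 1489/35]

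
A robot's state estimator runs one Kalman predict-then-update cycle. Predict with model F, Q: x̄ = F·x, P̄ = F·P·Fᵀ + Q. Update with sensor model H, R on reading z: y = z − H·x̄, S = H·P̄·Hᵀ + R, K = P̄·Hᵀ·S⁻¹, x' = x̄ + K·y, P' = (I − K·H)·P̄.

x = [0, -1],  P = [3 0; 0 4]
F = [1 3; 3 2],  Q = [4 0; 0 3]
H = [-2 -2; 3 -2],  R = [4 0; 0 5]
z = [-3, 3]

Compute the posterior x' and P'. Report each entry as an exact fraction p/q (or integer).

x̄ = F·x = [-3, -2]
P̄ = F·P·Fᵀ + Q = [43 33; 33 46]
y = z − H·x̄ = [-13, 8]
S = H·P̄·Hᵀ + R = [624 -140; -140 180]
K = P̄·Hᵀ·S⁻¹ = [-927/4636 1127/5795; -1373/4636 -2219/11590]
x' = x̄ + K·y = [439/380, 121/380]
P' = (I − K·H)·P̄ = [2054/5795 527/11590; 527/11590 3169/5795]

x' = [439/380, 121/380]
P' = [2054/5795 527/11590; 527/11590 3169/5795]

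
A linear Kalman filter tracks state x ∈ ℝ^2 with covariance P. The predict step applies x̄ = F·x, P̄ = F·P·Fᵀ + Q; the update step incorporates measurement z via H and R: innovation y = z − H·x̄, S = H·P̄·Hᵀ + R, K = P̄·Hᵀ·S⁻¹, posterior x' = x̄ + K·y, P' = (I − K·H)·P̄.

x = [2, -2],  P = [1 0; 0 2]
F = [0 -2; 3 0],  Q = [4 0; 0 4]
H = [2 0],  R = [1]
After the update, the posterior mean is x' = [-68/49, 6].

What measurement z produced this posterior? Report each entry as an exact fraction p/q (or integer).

x̄ = F·x = [4, 6]
P̄ = F·P·Fᵀ + Q = [12 0; 0 13]
S = H·P̄·Hᵀ + R = [49]
K = P̄·Hᵀ·S⁻¹ = [24/49; 0]
x' − x̄ = [-264/49, 0] = K·y
y = (KᵀK)⁻¹·Kᵀ·(x' − x̄) = [-11]
z = y + H·x̄ = [-11] + [8] = [-3]

z = [-3]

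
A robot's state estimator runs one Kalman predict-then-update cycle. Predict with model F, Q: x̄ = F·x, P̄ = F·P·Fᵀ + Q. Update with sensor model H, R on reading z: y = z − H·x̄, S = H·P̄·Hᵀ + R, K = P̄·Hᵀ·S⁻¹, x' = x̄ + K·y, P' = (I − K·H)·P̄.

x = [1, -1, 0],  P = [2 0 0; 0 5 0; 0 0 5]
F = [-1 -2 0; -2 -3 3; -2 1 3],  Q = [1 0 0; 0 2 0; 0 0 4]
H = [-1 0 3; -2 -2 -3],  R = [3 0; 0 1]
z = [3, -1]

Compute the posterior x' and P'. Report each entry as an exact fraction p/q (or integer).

x' = [-192465/210208, 22105/52552, 34991/52552]
P' = [257559/210208 -76391/52552 10399/52552; -76391/52552 102325/39414 -26177/39414; 10399/52552 -26177/39414 12865/39414]

x̄ = F·x = [1, 1, -3]
P̄ = F·P·Fᵀ + Q = [23 34 -6; 34 100 38; -6 38 62]
y = z − H·x̄ = [13, -6]
S = H·P̄·Hᵀ + R = [620 -654; -654 1707]
K = P̄·Hᵀ·S⁻¹ = [-44257/210208 -14389/105104; -9439/52552 -23065/78828; 13687/52552 -3679/78828]
x' = x̄ + K·y = [-192465/210208, 22105/52552, 34991/52552]
P' = (I − K·H)·P̄ = [257559/210208 -76391/52552 10399/52552; -76391/52552 102325/39414 -26177/39414; 10399/52552 -26177/39414 12865/39414]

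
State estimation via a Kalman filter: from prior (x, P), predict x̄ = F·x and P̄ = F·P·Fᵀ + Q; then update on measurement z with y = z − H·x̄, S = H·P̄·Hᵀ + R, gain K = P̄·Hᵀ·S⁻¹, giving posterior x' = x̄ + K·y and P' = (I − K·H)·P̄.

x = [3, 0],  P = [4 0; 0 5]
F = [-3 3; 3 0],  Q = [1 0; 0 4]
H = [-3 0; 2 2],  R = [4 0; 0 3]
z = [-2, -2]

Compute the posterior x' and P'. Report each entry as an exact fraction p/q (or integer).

x' = [20524/37225, -50633/37225]
P' = [16364/37225 -16088/37225; -16088/37225 42896/37225]

x̄ = F·x = [-9, 9]
P̄ = F·P·Fᵀ + Q = [82 -36; -36 40]
y = z − H·x̄ = [-29, -2]
S = H·P̄·Hᵀ + R = [742 -276; -276 203]
K = P̄·Hᵀ·S⁻¹ = [-12273/37225 184/37225; 12066/37225 17872/37225]
x' = x̄ + K·y = [20524/37225, -50633/37225]
P' = (I − K·H)·P̄ = [16364/37225 -16088/37225; -16088/37225 42896/37225]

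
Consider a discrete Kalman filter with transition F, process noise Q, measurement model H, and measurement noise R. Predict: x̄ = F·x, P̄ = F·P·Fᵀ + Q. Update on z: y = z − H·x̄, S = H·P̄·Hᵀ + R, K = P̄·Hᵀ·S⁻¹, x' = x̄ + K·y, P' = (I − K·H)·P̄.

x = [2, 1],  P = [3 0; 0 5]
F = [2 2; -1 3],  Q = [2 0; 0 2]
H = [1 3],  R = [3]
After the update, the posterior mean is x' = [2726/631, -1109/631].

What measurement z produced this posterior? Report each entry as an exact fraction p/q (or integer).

z = [-1]

x̄ = F·x = [6, 1]
P̄ = F·P·Fᵀ + Q = [34 24; 24 50]
S = H·P̄·Hᵀ + R = [631]
K = P̄·Hᵀ·S⁻¹ = [106/631; 174/631]
x' − x̄ = [-1060/631, -1740/631] = K·y
y = (KᵀK)⁻¹·Kᵀ·(x' − x̄) = [-10]
z = y + H·x̄ = [-10] + [9] = [-1]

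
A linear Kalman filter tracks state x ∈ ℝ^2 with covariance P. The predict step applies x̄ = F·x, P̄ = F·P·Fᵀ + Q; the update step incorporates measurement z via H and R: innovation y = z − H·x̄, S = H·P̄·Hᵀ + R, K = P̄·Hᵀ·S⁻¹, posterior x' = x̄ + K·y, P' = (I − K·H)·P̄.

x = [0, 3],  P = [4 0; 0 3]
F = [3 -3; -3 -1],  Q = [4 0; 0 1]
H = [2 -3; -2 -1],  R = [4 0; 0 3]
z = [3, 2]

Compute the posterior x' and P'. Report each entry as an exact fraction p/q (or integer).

x' = [-15991/32133, -43603/32133]
P' = [61285/128532 9593/64266; 9593/64266 13777/32133]

x̄ = F·x = [-9, -3]
P̄ = F·P·Fᵀ + Q = [67 -27; -27 40]
y = z − H·x̄ = [12, -19]
S = H·P̄·Hᵀ + R = [956 -256; -256 203]
K = P̄·Hᵀ·S⁻¹ = [16253/128532 -11813/32133; -15869/64266 -7790/32133]
x' = x̄ + K·y = [-15991/32133, -43603/32133]
P' = (I − K·H)·P̄ = [61285/128532 9593/64266; 9593/64266 13777/32133]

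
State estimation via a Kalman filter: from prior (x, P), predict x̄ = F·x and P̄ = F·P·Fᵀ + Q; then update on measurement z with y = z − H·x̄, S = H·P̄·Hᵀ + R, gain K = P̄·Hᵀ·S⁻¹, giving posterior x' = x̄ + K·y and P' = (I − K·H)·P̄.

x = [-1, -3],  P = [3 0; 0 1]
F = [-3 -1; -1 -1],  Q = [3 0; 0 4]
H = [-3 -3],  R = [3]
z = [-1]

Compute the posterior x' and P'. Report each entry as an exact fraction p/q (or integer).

x' = [-121/178, 95/89]
P' = [475/178 -217/89; -217/89 226/89]

x̄ = F·x = [6, 4]
P̄ = F·P·Fᵀ + Q = [31 10; 10 8]
y = z − H·x̄ = [29]
S = H·P̄·Hᵀ + R = [534]
K = P̄·Hᵀ·S⁻¹ = [-41/178; -9/89]
x' = x̄ + K·y = [-121/178, 95/89]
P' = (I − K·H)·P̄ = [475/178 -217/89; -217/89 226/89]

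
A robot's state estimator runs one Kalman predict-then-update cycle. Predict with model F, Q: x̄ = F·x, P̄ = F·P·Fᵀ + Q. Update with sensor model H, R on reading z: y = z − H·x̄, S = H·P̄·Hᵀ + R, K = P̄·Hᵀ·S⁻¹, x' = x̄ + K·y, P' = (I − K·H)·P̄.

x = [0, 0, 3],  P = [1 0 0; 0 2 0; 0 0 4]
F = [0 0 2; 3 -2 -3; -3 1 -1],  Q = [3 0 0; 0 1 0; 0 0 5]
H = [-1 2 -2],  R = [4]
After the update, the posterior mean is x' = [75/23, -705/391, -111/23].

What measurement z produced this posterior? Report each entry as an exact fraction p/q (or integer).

z = [3]

x̄ = F·x = [6, -9, -3]
P̄ = F·P·Fᵀ + Q = [19 -24 -8; -24 54 -1; -8 -1 20]
S = H·P̄·Hᵀ + R = [391]
K = P̄·Hᵀ·S⁻¹ = [-3/23; 134/391; -2/23]
x' − x̄ = [-63/23, 2814/391, -42/23] = K·y
y = (KᵀK)⁻¹·Kᵀ·(x' − x̄) = [21]
z = y + H·x̄ = [21] + [-18] = [3]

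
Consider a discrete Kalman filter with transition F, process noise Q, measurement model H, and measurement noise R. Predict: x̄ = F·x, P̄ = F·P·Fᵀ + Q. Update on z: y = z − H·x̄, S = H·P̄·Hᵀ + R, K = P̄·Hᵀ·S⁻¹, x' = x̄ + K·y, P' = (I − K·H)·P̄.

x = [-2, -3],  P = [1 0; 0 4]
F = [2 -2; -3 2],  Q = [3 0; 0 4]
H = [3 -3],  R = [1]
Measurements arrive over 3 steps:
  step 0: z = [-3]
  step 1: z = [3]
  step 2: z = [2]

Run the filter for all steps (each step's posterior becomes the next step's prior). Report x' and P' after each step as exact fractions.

step 0: x' = [103/173, 1377/865], P' = [334/173 325/173; 325/173 1676/865]
step 1: x' = [-18925/43727, -60753/43727], P' = [177129/87454 86838/43727; 86838/43727 89922/43727]
step 2: x' = [1198124/1260751, 323556/1260751], P' = [18022377/8825257 2525163/1260751; 2525163/1260751 2614396/1260751]

step 0: x̄ = F·x = [2, 0]
step 0: P̄ = F·P·Fᵀ + Q = [23 -22; -22 29]
step 0: y = z − H·x̄ = [-9]
step 0: S = H·P̄·Hᵀ + R = [865]
step 0: K = P̄·Hᵀ·S⁻¹ = [27/173; -153/865]
step 0: x' = x̄ + K·y = [103/173, 1377/865]
step 0: P' = (I − K·H)·P̄ = [334/173 325/173; 325/173 1676/865]
step 1: x̄ = F·x = [-1724/865, 1209/865]
step 1: P̄ = F·P·Fᵀ + Q = [2979/865 -474/865; -474/865 5694/865]
step 1: y = z − H·x̄ = [11394/865]
step 1: S = H·P̄·Hᵀ + R = [87454/865]
step 1: K = P̄·Hᵀ·S⁻¹ = [10359/87454; -9252/43727]
step 1: x' = x̄ + K·y = [-18925/43727, -60753/43727]
step 1: P' = (I − K·H)·P̄ = [177129/87454 86838/43727; 86838/43727 89922/43727]
step 2: x̄ = F·x = [83656/43727, -64731/43727]
step 2: P̄ = F·P·Fᵀ + Q = [150423/43727 -22695/43727; -22695/43727 579241/87454]
step 2: y = z − H·x̄ = [-357707/43727]
step 2: S = H·P̄·Hᵀ + R = [8825257/87454]
step 2: K = P̄·Hᵀ·S⁻¹ = [1038708/8825257; -267699/1260751]
step 2: x' = x̄ + K·y = [1198124/1260751, 323556/1260751]
step 2: P' = (I − K·H)·P̄ = [18022377/8825257 2525163/1260751; 2525163/1260751 2614396/1260751]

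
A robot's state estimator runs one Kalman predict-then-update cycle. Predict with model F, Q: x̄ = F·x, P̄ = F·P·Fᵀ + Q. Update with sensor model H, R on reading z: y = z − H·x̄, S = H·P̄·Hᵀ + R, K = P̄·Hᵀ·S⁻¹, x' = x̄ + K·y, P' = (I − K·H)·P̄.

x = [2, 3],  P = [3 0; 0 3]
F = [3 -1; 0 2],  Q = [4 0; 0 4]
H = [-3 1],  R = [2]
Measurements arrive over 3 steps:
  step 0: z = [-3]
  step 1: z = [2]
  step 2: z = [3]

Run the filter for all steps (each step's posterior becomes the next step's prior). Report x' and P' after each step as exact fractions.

step 0: x' = [3, 6], P' = [8/5 21/5; 21/5 1151/90]
step 1: x' = [32248/10199, 117322/10199], P' = [30794/10199 89080/10199; 89080/10199 277372/10199]
step 2: x' = [785985/919886, 2691697/459943], P' = [1735627/459943 5105498/459943; 5105498/459943 15922032/459943]

step 0: x̄ = F·x = [3, 6]
step 0: P̄ = F·P·Fᵀ + Q = [34 -6; -6 16]
step 0: y = z − H·x̄ = [0]
step 0: S = H·P̄·Hᵀ + R = [360]
step 0: K = P̄·Hᵀ·S⁻¹ = [-3/10; 17/180]
step 0: x' = x̄ + K·y = [3, 6]
step 0: P' = (I − K·H)·P̄ = [8/5 21/5; 21/5 1151/90]
step 1: x̄ = F·x = [3, 12]
step 1: P̄ = F·P·Fᵀ + Q = [539/90 -17/45; -17/45 2482/45]
step 1: y = z − H·x̄ = [-1]
step 1: S = H·P̄·Hᵀ + R = [10199/90]
step 1: K = P̄·Hᵀ·S⁻¹ = [-1651/10199; 5066/10199]
step 1: x' = x̄ + K·y = [32248/10199, 117322/10199]
step 1: P' = (I − K·H)·P̄ = [30794/10199 89080/10199; 89080/10199 277372/10199]
step 2: x̄ = F·x = [-20578/10199, 234644/10199]
step 2: P̄ = F·P·Fᵀ + Q = [60834/10199 -20264/10199; -20264/10199 1150284/10199]
step 2: y = z − H·x̄ = [-265781/10199]
step 2: S = H·P̄·Hᵀ + R = [1839772/10199]
step 2: K = P̄·Hᵀ·S⁻¹ = [-101383/919886; 302769/459943]
step 2: x' = x̄ + K·y = [785985/919886, 2691697/459943]
step 2: P' = (I − K·H)·P̄ = [1735627/459943 5105498/459943; 5105498/459943 15922032/459943]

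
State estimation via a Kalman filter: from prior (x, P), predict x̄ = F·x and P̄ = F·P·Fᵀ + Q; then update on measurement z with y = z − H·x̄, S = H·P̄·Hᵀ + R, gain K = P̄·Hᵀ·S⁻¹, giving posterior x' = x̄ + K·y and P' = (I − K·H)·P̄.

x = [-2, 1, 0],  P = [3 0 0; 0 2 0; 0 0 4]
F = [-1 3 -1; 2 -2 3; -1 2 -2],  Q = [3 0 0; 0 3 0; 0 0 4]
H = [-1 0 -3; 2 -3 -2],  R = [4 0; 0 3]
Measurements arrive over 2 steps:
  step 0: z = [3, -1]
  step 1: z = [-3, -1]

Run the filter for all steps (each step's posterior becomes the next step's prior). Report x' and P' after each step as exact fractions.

step 0: x' = [10474/32387, 80489/64774, -34861/32387], P' = [178431/32387 151651/32387 -54057/32387; 151651/32387 291489/64774 -55301/32387; -54057/32387 -55301/32387 30171/32387]
step 1: x' = [-1471477597/2223789079, -2241241219/2223789079, 2713599274/2223789079], P' = [7069574450/2223789079 5585197855/2223789079 -1770930442/2223789079; 5585197855/2223789079 5512319688/2223789079 -1999872605/2223789079; -1770930442/2223789079 -1999872605/2223789079 1361409686/2223789079]

step 0: x̄ = F·x = [5, -6, 4]
step 0: P̄ = F·P·Fᵀ + Q = [28 -30 23; -30 59 -38; 23 -38 31]
step 0: y = z − H·x̄ = [20, -21]
step 0: S = H·P̄·Hᵀ + R = [449 -394; -394 490]
step 0: K = P̄·Hᵀ·S⁻¹ = [-4065/32387 3341/32387; 3563/32387 -15553/64774; -9114/32387 -851/32387]
step 0: x' = x̄ + K·y = [10474/32387, 80489/64774, -34861/32387]
step 0: P' = (I − K·H)·P̄ = [178431/32387 151651/32387 -54057/32387; 151651/32387 291489/64774 -55301/32387; -54057/32387 -55301/32387 30171/32387]
step 1: x̄ = F·x = [290241/64774, -164124/32387, 139737/32387]
step 1: P̄ = F·P·Fᵀ + Q = [1862499/64774 -446660/32387 635222/32387; -446660/32387 467122/32387 -385571/32387; 635222/32387 -385571/32387 631217/32387]
step 1: y = z − H·x̄ = [934341/64774, -535526/32387]
step 1: S = H·P̄·Hᵀ + R = [21106165/64774 -5426204/32387; -5426204/32387 6202417/32387]
step 1: K = P̄·Hᵀ·S⁻¹ = [-439195781/2223789079 308472073/2223789079; 103604990/2223789079 -455606048/2223789079; -578324654/2223789079 -88354147/2223789079]
step 1: x' = x̄ + K·y = [-1471477597/2223789079, -2241241219/2223789079, 2713599274/2223789079]
step 1: P' = (I − K·H)·P̄ = [7069574450/2223789079 5585197855/2223789079 -1770930442/2223789079; 5585197855/2223789079 5512319688/2223789079 -1999872605/2223789079; -1770930442/2223789079 -1999872605/2223789079 1361409686/2223789079]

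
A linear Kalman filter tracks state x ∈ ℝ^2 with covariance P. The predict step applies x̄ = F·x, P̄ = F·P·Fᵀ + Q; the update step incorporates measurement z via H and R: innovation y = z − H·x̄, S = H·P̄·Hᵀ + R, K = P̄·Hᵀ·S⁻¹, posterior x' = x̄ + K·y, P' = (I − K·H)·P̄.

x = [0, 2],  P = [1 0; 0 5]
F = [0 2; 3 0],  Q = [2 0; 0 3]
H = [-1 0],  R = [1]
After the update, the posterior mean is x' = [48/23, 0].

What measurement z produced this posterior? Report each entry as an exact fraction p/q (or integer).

x̄ = F·x = [4, 0]
P̄ = F·P·Fᵀ + Q = [22 0; 0 12]
S = H·P̄·Hᵀ + R = [23]
K = P̄·Hᵀ·S⁻¹ = [-22/23; 0]
x' − x̄ = [-44/23, 0] = K·y
y = (KᵀK)⁻¹·Kᵀ·(x' − x̄) = [2]
z = y + H·x̄ = [2] + [-4] = [-2]

z = [-2]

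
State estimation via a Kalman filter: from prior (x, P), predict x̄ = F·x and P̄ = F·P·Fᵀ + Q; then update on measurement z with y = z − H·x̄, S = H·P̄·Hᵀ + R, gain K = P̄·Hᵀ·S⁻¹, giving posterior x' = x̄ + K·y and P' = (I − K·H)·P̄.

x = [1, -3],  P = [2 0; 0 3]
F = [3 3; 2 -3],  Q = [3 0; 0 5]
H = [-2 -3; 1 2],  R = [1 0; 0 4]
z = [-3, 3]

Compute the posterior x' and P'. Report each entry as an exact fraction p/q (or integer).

x' = [-18831/3335, 3160/667]
P' = [67992/3335 -8826/667; -8826/667 5795/667]

x̄ = F·x = [-6, 11]
P̄ = F·P·Fᵀ + Q = [48 -15; -15 40]
y = z − H·x̄ = [18, -13]
S = H·P̄·Hᵀ + R = [373 -231; -231 152]
K = P̄·Hᵀ·S⁻¹ = [-3594/3335 -5067/3335; 267/667 691/667]
x' = x̄ + K·y = [-18831/3335, 3160/667]
P' = (I − K·H)·P̄ = [67992/3335 -8826/667; -8826/667 5795/667]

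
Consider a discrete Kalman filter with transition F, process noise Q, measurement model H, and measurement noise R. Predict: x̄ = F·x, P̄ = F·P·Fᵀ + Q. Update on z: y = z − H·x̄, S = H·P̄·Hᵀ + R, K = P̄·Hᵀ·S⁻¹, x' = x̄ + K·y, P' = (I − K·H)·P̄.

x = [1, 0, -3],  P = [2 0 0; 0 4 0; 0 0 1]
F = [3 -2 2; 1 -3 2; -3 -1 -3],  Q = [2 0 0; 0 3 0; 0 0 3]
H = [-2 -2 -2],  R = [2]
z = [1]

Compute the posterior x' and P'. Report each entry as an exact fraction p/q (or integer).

x' = [-759/311, -1318/311, 1920/311]
P' = [5712/311 1410/311 -7064/311; 1410/311 1513/311 -2844/311; -7064/311 -2844/311 9926/311]

x̄ = F·x = [-3, -5, 6]
P̄ = F·P·Fᵀ + Q = [40 34 -16; 34 45 0; -16 0 34]
y = z − H·x̄ = [-3]
S = H·P̄·Hᵀ + R = [622]
K = P̄·Hᵀ·S⁻¹ = [-58/311; -79/311; -18/311]
x' = x̄ + K·y = [-759/311, -1318/311, 1920/311]
P' = (I − K·H)·P̄ = [5712/311 1410/311 -7064/311; 1410/311 1513/311 -2844/311; -7064/311 -2844/311 9926/311]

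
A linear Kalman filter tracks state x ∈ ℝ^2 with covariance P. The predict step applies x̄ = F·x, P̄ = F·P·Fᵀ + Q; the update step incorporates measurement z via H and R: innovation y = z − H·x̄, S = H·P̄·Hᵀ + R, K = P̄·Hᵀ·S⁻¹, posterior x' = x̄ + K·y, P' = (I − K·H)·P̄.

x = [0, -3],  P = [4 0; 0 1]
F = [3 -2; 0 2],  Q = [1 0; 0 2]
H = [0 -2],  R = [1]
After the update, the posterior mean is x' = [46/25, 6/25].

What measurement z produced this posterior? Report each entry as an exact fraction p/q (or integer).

x̄ = F·x = [6, -6]
P̄ = F·P·Fᵀ + Q = [41 -4; -4 6]
S = H·P̄·Hᵀ + R = [25]
K = P̄·Hᵀ·S⁻¹ = [8/25; -12/25]
x' − x̄ = [-104/25, 156/25] = K·y
y = (KᵀK)⁻¹·Kᵀ·(x' − x̄) = [-13]
z = y + H·x̄ = [-13] + [12] = [-1]

z = [-1]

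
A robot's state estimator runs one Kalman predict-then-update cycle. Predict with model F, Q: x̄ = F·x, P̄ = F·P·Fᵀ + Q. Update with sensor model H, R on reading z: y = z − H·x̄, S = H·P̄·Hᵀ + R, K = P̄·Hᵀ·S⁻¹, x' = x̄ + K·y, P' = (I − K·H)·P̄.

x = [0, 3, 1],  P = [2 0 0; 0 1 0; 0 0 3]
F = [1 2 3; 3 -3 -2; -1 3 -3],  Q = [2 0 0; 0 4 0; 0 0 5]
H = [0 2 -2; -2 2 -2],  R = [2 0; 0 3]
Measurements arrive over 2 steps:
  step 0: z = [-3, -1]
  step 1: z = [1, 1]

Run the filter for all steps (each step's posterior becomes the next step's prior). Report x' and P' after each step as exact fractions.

step 0: x̄ = F·x = [9, -11, 6]
step 0: P̄ = F·P·Fᵀ + Q = [35 -18 -23; -18 43 3; -23 3 43]
step 0: y = z − H·x̄ = [31, 51]
step 0: S = H·P̄·Hᵀ + R = [322 300; 300 423]
step 0: K = P̄·Hᵀ·S⁻¹ = [1235/2567 -1240/2567; -160/7701 6676/23103; -3940/7701 6526/23103]
step 0: x' = x̄ + K·y = [-1852/2567, 23821/7701, 35008/7701]
step 0: P' = (I − K·H)·P̄ = [3095/2567 -1166/2567 -2401/2567; -1166/2567 257413/23103 257893/23103; -2401/2567 257893/23103 269713/23103]
step 1: x̄ = F·x = [147110/7701, -158147/7701, -9335/2567]
step 1: P̄ = F·P·Fᵀ + Q = [6454216/23103 -6614545/23103 -1995/2567; -6614545/23103 7281592/23103 1890/2567; -1995/2567 1890/2567 19860/2567]
step 1: y = z − H·x̄ = [267985/7701, 562205/7701]
step 1: S = H·P̄·Hᵀ + R = [29751454/23103 56091608/23103; 56091608/23103 108364141/23103]
step 1: K = P̄·Hᵀ·S⁻¹ = [744790086/1682081725 -790681468/1682081725; 377337882/1682081725 235559134/1682081725; -81904182/336416345 41502666/336416345]
step 1: x' = x̄ + K·y = [65408104/336416345, -843079167/336416345, -208737193/67283269]
step 1: P' = (I − K·H)·P̄ = [1930812288/1682081725 23999181/1682081725 -144158181/336416345; 23999181/1682081725 9830696772/1682081725 1890671778/336416345; -144158181/336416345 1890671778/336416345 394515192/67283269]

step 0: x' = [-1852/2567, 23821/7701, 35008/7701], P' = [3095/2567 -1166/2567 -2401/2567; -1166/2567 257413/23103 257893/23103; -2401/2567 257893/23103 269713/23103]
step 1: x' = [65408104/336416345, -843079167/336416345, -208737193/67283269], P' = [1930812288/1682081725 23999181/1682081725 -144158181/336416345; 23999181/1682081725 9830696772/1682081725 1890671778/336416345; -144158181/336416345 1890671778/336416345 394515192/67283269]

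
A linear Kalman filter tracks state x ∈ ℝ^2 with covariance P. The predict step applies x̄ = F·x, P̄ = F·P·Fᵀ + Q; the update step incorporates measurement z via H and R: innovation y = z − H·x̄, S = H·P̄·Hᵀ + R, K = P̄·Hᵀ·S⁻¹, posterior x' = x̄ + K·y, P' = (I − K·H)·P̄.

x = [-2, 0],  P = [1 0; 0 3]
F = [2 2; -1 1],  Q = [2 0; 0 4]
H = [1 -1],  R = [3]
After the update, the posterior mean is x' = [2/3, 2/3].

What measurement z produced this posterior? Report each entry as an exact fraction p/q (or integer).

z = [1]

x̄ = F·x = [-4, 2]
P̄ = F·P·Fᵀ + Q = [18 4; 4 8]
S = H·P̄·Hᵀ + R = [21]
K = P̄·Hᵀ·S⁻¹ = [2/3; -4/21]
x' − x̄ = [14/3, -4/3] = K·y
y = (KᵀK)⁻¹·Kᵀ·(x' − x̄) = [7]
z = y + H·x̄ = [7] + [-6] = [1]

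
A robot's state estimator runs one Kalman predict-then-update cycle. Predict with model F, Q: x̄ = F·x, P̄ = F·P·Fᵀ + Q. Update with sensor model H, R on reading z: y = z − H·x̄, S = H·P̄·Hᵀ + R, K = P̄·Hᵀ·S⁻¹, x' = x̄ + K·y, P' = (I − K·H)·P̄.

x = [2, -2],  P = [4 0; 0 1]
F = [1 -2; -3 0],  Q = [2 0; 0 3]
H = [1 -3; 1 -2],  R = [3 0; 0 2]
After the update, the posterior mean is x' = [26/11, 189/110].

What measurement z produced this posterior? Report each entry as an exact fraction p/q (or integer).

x̄ = F·x = [6, -6]
P̄ = F·P·Fᵀ + Q = [10 -12; -12 39]
S = H·P̄·Hᵀ + R = [436 304; 304 216]
K = P̄·Hᵀ·S⁻¹ = [-5/22 21/44; -63/220 -3/220]
x' − x̄ = [-40/11, 849/110] = K·y
y = (KᵀK)⁻¹·Kᵀ·(x' − x̄) = [-26, -20]
z = y + H·x̄ = [-26, -20] + [24, 18] = [-2, -2]

z = [-2, -2]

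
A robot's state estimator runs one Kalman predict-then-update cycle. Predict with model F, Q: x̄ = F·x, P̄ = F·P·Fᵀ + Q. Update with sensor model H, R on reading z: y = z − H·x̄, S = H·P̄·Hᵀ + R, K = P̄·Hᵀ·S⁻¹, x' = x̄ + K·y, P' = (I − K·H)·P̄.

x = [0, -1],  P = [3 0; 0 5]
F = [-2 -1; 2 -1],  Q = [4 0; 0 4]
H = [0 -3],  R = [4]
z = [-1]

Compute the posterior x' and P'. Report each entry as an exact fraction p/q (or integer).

x' = [235/193, 67/193]
P' = [3612/193 -28/193; -28/193 84/193]

x̄ = F·x = [1, 1]
P̄ = F·P·Fᵀ + Q = [21 -7; -7 21]
y = z − H·x̄ = [2]
S = H·P̄·Hᵀ + R = [193]
K = P̄·Hᵀ·S⁻¹ = [21/193; -63/193]
x' = x̄ + K·y = [235/193, 67/193]
P' = (I − K·H)·P̄ = [3612/193 -28/193; -28/193 84/193]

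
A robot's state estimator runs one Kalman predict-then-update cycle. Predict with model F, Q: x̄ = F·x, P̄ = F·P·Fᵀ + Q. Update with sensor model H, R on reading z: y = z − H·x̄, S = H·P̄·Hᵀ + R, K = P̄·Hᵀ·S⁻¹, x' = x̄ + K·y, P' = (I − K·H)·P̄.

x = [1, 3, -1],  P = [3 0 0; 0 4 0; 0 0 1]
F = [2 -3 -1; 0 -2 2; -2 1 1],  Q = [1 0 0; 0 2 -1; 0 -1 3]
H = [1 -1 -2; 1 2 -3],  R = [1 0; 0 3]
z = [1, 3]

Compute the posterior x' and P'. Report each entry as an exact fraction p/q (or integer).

x̄ = F·x = [-6, -8, 0]
P̄ = F·P·Fᵀ + Q = [50 22 -25; 22 22 -7; -25 -7 20]
y = z − H·x̄ = [-1, 25]
S = H·P̄·Hᵀ + R = [181 280; 280 643]
K = P̄·Hᵀ·S⁻¹ = [2834/37983 8749/37983; -15358/37983 11827/37983; -9574/37983 -1679/37983]
x' = x̄ + K·y = [-12007/37983, 7169/37983, -32401/37983]
P' = (I − K·H)·P̄ = [199517/37983 34787/37983 80948/37983; 34787/37983 21689/37983 14228/37983; 80948/37983 14228/37983 38147/37983]

x' = [-12007/37983, 7169/37983, -32401/37983]
P' = [199517/37983 34787/37983 80948/37983; 34787/37983 21689/37983 14228/37983; 80948/37983 14228/37983 38147/37983]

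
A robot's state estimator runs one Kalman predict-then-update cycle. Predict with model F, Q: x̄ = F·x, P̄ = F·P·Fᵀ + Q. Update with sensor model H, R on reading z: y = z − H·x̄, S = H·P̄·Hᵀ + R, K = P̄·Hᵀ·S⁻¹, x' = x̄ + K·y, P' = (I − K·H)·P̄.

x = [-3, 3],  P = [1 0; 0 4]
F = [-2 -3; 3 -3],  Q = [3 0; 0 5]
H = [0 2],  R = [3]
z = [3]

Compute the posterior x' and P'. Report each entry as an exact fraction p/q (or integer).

x' = [1731/203, 246/203]
P' = [5129/203 90/203; 90/203 150/203]

x̄ = F·x = [-3, -18]
P̄ = F·P·Fᵀ + Q = [43 30; 30 50]
y = z − H·x̄ = [39]
S = H·P̄·Hᵀ + R = [203]
K = P̄·Hᵀ·S⁻¹ = [60/203; 100/203]
x' = x̄ + K·y = [1731/203, 246/203]
P' = (I − K·H)·P̄ = [5129/203 90/203; 90/203 150/203]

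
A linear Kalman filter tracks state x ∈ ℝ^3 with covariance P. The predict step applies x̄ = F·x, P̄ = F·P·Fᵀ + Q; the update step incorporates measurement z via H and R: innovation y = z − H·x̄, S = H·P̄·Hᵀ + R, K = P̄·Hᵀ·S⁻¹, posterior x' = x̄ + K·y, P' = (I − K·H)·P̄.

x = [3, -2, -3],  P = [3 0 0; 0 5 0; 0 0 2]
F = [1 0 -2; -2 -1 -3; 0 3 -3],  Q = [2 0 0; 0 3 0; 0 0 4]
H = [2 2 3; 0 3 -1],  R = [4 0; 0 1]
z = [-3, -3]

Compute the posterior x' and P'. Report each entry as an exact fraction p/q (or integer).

x̄ = F·x = [9, 5, 3]
P̄ = F·P·Fᵀ + Q = [13 6 12; 6 38 3; 12 3 67]
y = z − H·x̄ = [-40, -15]
S = H·P̄·Hᵀ + R = [1039 60; 60 392]
K = P̄·Hᵀ·S⁻¹ = [3581/50461 897/201844; 7841/100922 109509/403688; 11754/50461 -37061/201844]
x' = x̄ + K·y = [1230181/201844, -878755/403688, -719193/201844]
P' = (I − K·H)·P̄ = [779307/100922 -277931/201844 -417345/100922; -277931/201844 142337/403688 158751/201844; -417345/100922 158751/201844 256657/100922]

x' = [1230181/201844, -878755/403688, -719193/201844]
P' = [779307/100922 -277931/201844 -417345/100922; -277931/201844 142337/403688 158751/201844; -417345/100922 158751/201844 256657/100922]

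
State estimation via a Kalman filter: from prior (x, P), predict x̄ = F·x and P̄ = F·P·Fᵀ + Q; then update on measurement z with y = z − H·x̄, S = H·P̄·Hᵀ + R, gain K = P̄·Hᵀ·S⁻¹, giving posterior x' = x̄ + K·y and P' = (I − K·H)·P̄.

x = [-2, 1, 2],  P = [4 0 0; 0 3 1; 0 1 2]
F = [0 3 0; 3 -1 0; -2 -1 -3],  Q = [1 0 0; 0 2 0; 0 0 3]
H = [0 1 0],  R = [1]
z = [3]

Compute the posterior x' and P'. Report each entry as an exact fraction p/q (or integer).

x̄ = F·x = [3, -7, -3]
P̄ = F·P·Fᵀ + Q = [28 -9 -18; -9 41 -18; -18 -18 46]
y = z − H·x̄ = [10]
S = H·P̄·Hᵀ + R = [42]
K = P̄·Hᵀ·S⁻¹ = [-3/14; 41/42; -3/7]
x' = x̄ + K·y = [6/7, 58/21, -51/7]
P' = (I − K·H)·P̄ = [365/14 -3/14 -153/7; -3/14 41/42 -3/7; -153/7 -3/7 268/7]

x' = [6/7, 58/21, -51/7]
P' = [365/14 -3/14 -153/7; -3/14 41/42 -3/7; -153/7 -3/7 268/7]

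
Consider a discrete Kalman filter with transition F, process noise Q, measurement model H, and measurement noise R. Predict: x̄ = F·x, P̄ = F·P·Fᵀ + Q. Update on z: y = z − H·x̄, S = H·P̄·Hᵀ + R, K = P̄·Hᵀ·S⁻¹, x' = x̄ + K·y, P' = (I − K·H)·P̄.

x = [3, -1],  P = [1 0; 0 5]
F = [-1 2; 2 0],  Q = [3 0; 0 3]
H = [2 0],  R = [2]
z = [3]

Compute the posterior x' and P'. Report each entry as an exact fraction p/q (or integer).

x̄ = F·x = [-5, 6]
P̄ = F·P·Fᵀ + Q = [24 -2; -2 7]
y = z − H·x̄ = [13]
S = H·P̄·Hᵀ + R = [98]
K = P̄·Hᵀ·S⁻¹ = [24/49; -2/49]
x' = x̄ + K·y = [67/49, 268/49]
P' = (I − K·H)·P̄ = [24/49 -2/49; -2/49 335/49]

x' = [67/49, 268/49]
P' = [24/49 -2/49; -2/49 335/49]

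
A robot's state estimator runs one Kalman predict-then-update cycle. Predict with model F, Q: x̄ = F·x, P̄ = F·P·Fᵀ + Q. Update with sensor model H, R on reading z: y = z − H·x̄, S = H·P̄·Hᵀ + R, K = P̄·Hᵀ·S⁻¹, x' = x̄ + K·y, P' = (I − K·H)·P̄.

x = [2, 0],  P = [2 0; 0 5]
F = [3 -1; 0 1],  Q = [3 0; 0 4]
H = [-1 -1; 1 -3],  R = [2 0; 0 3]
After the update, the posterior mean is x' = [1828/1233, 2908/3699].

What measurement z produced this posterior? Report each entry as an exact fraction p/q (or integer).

z = [-2, -1]

x̄ = F·x = [6, 0]
P̄ = F·P·Fᵀ + Q = [26 -5; -5 9]
S = H·P̄·Hᵀ + R = [27 -9; -9 140]
K = P̄·Hᵀ·S⁻¹ = [-857/1233 34/137; -848/3699 -100/411]
x' − x̄ = [-5570/1233, 2908/3699] = K·y
y = (KᵀK)⁻¹·Kᵀ·(x' − x̄) = [4, -7]
z = y + H·x̄ = [4, -7] + [-6, 6] = [-2, -1]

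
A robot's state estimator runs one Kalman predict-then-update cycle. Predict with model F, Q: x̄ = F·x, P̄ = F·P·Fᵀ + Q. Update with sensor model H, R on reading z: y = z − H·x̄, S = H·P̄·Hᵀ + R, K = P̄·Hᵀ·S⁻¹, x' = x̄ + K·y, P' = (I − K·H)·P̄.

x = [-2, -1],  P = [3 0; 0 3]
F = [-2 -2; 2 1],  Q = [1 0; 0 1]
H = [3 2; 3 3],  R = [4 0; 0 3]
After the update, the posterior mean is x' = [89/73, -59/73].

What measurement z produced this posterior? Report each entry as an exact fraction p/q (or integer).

x̄ = F·x = [6, -5]
P̄ = F·P·Fᵀ + Q = [25 -18; -18 16]
S = H·P̄·Hᵀ + R = [77 51; 51 48]
K = P̄·Hᵀ·S⁻¹ = [267/365 -124/365; -50/73 44/73]
x' − x̄ = [-349/73, 306/73] = K·y
y = (KᵀK)⁻¹·Kᵀ·(x' − x̄) = [-7, -1]
z = y + H·x̄ = [-7, -1] + [8, 3] = [1, 2]

z = [1, 2]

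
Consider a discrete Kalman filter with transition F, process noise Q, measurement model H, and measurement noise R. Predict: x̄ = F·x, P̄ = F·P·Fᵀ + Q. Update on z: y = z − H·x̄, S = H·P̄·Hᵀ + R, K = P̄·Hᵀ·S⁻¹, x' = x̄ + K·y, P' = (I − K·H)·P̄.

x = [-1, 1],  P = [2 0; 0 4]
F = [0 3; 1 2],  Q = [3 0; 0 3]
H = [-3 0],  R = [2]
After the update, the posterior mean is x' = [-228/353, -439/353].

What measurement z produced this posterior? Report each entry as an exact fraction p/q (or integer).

z = [2]

x̄ = F·x = [3, 1]
P̄ = F·P·Fᵀ + Q = [39 24; 24 21]
S = H·P̄·Hᵀ + R = [353]
K = P̄·Hᵀ·S⁻¹ = [-117/353; -72/353]
x' − x̄ = [-1287/353, -792/353] = K·y
y = (KᵀK)⁻¹·Kᵀ·(x' − x̄) = [11]
z = y + H·x̄ = [11] + [-9] = [2]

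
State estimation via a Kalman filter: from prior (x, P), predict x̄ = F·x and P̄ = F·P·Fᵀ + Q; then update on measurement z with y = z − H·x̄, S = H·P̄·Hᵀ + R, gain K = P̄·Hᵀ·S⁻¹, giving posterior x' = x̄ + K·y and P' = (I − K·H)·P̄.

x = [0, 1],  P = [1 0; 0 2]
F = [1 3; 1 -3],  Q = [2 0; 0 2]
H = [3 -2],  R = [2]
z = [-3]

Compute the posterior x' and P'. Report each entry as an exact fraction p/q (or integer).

x' = [-309/479, 237/479]
P' = [650/479 878/479; 878/479 1410/479]

x̄ = F·x = [3, -3]
P̄ = F·P·Fᵀ + Q = [21 -17; -17 21]
y = z − H·x̄ = [-18]
S = H·P̄·Hᵀ + R = [479]
K = P̄·Hᵀ·S⁻¹ = [97/479; -93/479]
x' = x̄ + K·y = [-309/479, 237/479]
P' = (I − K·H)·P̄ = [650/479 878/479; 878/479 1410/479]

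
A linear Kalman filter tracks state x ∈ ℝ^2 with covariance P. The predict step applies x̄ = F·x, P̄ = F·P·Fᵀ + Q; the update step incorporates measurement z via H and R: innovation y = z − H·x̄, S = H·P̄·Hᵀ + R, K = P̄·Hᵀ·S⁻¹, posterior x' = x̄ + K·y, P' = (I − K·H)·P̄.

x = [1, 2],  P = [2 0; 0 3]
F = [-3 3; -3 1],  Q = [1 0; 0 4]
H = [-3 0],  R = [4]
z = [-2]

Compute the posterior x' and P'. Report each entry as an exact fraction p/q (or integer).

x̄ = F·x = [3, -1]
P̄ = F·P·Fᵀ + Q = [46 27; 27 25]
y = z − H·x̄ = [7]
S = H·P̄·Hᵀ + R = [418]
K = P̄·Hᵀ·S⁻¹ = [-69/209; -81/418]
x' = x̄ + K·y = [144/209, -985/418]
P' = (I − K·H)·P̄ = [92/209 54/209; 54/209 3889/418]

x' = [144/209, -985/418]
P' = [92/209 54/209; 54/209 3889/418]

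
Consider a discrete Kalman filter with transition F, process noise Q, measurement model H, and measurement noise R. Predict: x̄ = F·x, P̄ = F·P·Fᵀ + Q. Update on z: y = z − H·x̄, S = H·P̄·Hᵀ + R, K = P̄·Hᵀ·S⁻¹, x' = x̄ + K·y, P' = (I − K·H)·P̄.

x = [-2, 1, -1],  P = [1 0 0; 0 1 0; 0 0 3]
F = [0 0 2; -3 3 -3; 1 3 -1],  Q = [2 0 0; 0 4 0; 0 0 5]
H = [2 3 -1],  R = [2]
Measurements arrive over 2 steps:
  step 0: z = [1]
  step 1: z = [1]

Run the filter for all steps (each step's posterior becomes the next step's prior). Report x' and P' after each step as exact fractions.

step 0: x̄ = F·x = [-2, 12, 2]
step 0: P̄ = F·P·Fᵀ + Q = [14 -18 -6; -18 49 15; -6 15 18]
step 0: y = z − H·x̄ = [-29]
step 0: S = H·P̄·Hᵀ + R = [235]
step 0: K = P̄·Hᵀ·S⁻¹ = [-4/47; 96/235; 3/47]
step 0: x' = x̄ + K·y = [22/47, 36/235, 7/47]
step 0: P' = (I − K·H)·P̄ = [578/47 -462/47 -222/47; -462/47 2299/235 417/47; -222/47 417/47 801/47]
step 1: x̄ = F·x = [14/47, -327/235, 183/235]
step 1: P̄ = F·P·Fᵀ + Q = [3298/47 -972/47 456/47; -972/47 67756/235 12876/235; 456/47 12876/235 4611/235]
step 1: y = z − H·x̄ = [1259/235]
step 1: S = H·P̄·Hᵀ + R = [536149/235]
step 1: K = P̄·Hᵀ·S⁻¹ = [16120/536149; 180672/536149; 38577/536149]
step 1: x' = x̄ + K·y = [246066/536149, 221895/536149, 624186/536149]
step 1: P' = (I − K·H)·P̄ = [36515926/536149 -23481348/536149 2555568/536149; -23481348/536149 15680596/536149 -282252/536149; 2555568/536149 -282252/536149 4187226/536149]

step 0: x' = [22/47, 36/235, 7/47], P' = [578/47 -462/47 -222/47; -462/47 2299/235 417/47; -222/47 417/47 801/47]
step 1: x' = [246066/536149, 221895/536149, 624186/536149], P' = [36515926/536149 -23481348/536149 2555568/536149; -23481348/536149 15680596/536149 -282252/536149; 2555568/536149 -282252/536149 4187226/536149]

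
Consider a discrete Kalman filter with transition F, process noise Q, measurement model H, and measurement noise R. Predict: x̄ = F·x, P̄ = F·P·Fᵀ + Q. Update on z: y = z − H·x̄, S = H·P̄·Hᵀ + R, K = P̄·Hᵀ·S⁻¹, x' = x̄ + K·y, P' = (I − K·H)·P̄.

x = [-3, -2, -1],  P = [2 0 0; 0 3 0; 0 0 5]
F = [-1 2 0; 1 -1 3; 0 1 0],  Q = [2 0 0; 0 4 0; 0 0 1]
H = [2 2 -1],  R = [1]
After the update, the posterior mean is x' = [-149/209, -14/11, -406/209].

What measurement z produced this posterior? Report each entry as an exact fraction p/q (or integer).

x̄ = F·x = [-1, -4, -2]
P̄ = F·P·Fᵀ + Q = [16 -8 6; -8 54 -3; 6 -3 4]
S = H·P̄·Hᵀ + R = [209]
K = P̄·Hᵀ·S⁻¹ = [10/209; 5/11; 2/209]
x' − x̄ = [60/209, 30/11, 12/209] = K·y
y = (KᵀK)⁻¹·Kᵀ·(x' − x̄) = [6]
z = y + H·x̄ = [6] + [-8] = [-2]

z = [-2]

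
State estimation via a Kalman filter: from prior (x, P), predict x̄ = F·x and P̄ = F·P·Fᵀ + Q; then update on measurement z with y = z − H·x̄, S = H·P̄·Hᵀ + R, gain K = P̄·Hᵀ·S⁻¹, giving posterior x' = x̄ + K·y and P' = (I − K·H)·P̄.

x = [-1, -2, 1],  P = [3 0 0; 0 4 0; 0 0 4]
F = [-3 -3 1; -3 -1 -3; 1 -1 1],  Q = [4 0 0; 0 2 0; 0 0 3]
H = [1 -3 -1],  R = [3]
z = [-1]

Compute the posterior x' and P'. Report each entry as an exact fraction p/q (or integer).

x̄ = F·x = [10, 2, 2]
P̄ = F·P·Fᵀ + Q = [71 27 7; 27 69 -17; 7 -17 14]
y = z − H·x̄ = [-3]
S = H·P̄·Hᵀ + R = [431]
K = P̄·Hᵀ·S⁻¹ = [-17/431; -163/431; 44/431]
x' = x̄ + K·y = [4361/431, 1351/431, 730/431]
P' = (I − K·H)·P̄ = [30312/431 8866/431 3765/431; 8866/431 3170/431 -155/431; 3765/431 -155/431 4098/431]

x' = [4361/431, 1351/431, 730/431]
P' = [30312/431 8866/431 3765/431; 8866/431 3170/431 -155/431; 3765/431 -155/431 4098/431]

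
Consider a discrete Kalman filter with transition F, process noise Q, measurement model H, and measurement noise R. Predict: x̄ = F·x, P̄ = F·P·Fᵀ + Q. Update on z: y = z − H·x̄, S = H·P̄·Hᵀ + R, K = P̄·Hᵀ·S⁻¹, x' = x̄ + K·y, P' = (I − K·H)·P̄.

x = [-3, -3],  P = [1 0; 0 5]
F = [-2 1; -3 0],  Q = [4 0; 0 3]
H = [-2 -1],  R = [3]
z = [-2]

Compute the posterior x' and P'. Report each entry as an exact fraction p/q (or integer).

x̄ = F·x = [3, 9]
P̄ = F·P·Fᵀ + Q = [13 6; 6 12]
y = z − H·x̄ = [13]
S = H·P̄·Hᵀ + R = [91]
K = P̄·Hᵀ·S⁻¹ = [-32/91; -24/91]
x' = x̄ + K·y = [-11/7, 39/7]
P' = (I − K·H)·P̄ = [159/91 -222/91; -222/91 516/91]

x' = [-11/7, 39/7]
P' = [159/91 -222/91; -222/91 516/91]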